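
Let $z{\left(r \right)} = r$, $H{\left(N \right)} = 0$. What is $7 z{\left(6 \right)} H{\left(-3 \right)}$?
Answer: $0$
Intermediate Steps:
$7 z{\left(6 \right)} H{\left(-3 \right)} = 7 \cdot 6 \cdot 0 = 42 \cdot 0 = 0$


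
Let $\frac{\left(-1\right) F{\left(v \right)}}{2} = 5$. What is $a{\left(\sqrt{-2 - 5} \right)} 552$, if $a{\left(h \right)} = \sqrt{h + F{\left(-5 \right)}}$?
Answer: $552 \sqrt{-10 + i \sqrt{7}} \approx 228.96 + 1760.5 i$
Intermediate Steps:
$F{\left(v \right)} = -10$ ($F{\left(v \right)} = \left(-2\right) 5 = -10$)
$a{\left(h \right)} = \sqrt{-10 + h}$ ($a{\left(h \right)} = \sqrt{h - 10} = \sqrt{-10 + h}$)
$a{\left(\sqrt{-2 - 5} \right)} 552 = \sqrt{-10 + \sqrt{-2 - 5}} \cdot 552 = \sqrt{-10 + \sqrt{-7}} \cdot 552 = \sqrt{-10 + i \sqrt{7}} \cdot 552 = 552 \sqrt{-10 + i \sqrt{7}}$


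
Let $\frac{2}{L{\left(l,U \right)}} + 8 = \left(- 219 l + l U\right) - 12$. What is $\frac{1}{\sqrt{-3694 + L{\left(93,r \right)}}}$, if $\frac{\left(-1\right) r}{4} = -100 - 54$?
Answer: $- \frac{i \sqrt{1257514971773}}{68156146} \approx - 0.016453 i$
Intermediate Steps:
$r = 616$ ($r = - 4 \left(-100 - 54\right) = \left(-4\right) \left(-154\right) = 616$)
$L{\left(l,U \right)} = \frac{2}{-20 - 219 l + U l}$ ($L{\left(l,U \right)} = \frac{2}{-8 - \left(12 + 219 l - l U\right)} = \frac{2}{-8 - \left(12 + 219 l - U l\right)} = \frac{2}{-20 - 219 l + U l}$)
$\frac{1}{\sqrt{-3694 + L{\left(93,r \right)}}} = \frac{1}{\sqrt{-3694 + \frac{2}{-20 - 20367 + 616 \cdot 93}}} = \frac{1}{\sqrt{-3694 + \frac{2}{-20 - 20367 + 57288}}} = \frac{1}{\sqrt{-3694 + \frac{2}{36901}}} = \frac{1}{\sqrt{- \frac{136312292}{36901}}} = \frac{1}{\frac{2}{36901} i \sqrt{1257514971773}} = - \frac{i \sqrt{1257514971773}}{68156146}$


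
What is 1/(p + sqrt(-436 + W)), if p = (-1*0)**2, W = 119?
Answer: -I*sqrt(317)/317 ≈ -0.056166*I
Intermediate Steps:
p = 0 (p = 0**2 = 0)
1/(p + sqrt(-436 + W)) = 1/(0 + sqrt(-436 + 119)) = 1/(0 + sqrt(-317)) = 1/(0 + I*sqrt(317)) = 1/(I*sqrt(317)) = -I*sqrt(317)/317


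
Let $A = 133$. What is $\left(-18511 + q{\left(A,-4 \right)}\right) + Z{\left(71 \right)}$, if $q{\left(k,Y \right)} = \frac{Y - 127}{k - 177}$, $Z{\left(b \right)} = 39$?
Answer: $- \frac{812637}{44} \approx -18469.0$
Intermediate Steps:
$q{\left(k,Y \right)} = \frac{-127 + Y}{-177 + k}$
$\left(-18511 + q{\left(A,-4 \right)}\right) + Z{\left(71 \right)} = \left(-18511 + \frac{-127 - 4}{-177 + 133}\right) + 39 = \left(-18511 + \frac{1}{-44} \left(-131\right)\right) + 39 = \left(-18511 - - \frac{131}{44}\right) + 39 = \left(-18511 + \frac{131}{44}\right) + 39 = - \frac{814353}{44} + 39 = - \frac{812637}{44}$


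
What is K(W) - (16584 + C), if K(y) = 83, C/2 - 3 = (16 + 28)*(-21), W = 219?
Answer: -14659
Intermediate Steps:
C = -1842 (C = 6 + 2*((16 + 28)*(-21)) = 6 + 2*(44*(-21)) = 6 + 2*(-924) = 6 - 1848 = -1842)
K(W) - (16584 + C) = 83 - (16584 - 1842) = 83 - 1*14742 = 83 - 14742 = -14659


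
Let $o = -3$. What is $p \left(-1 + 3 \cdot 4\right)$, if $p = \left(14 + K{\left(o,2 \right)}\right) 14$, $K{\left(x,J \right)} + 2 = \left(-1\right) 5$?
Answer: $1078$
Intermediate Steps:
$K{\left(x,J \right)} = -7$ ($K{\left(x,J \right)} = -2 - 5 = -7$)
$p = 98$ ($p = \left(14 - 7\right) 14 = 7 \cdot 14 = 98$)
$p \left(-1 + 3 \cdot 4\right) = 98 \left(-1 + 3 \cdot 4\right) = 98 \left(-1 + 12\right) = 98 \cdot 11 = 1078$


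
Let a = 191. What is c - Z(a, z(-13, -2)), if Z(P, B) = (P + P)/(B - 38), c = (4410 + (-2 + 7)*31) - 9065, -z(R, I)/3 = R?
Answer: -4882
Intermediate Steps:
z(R, I) = -3*R
c = -4500 (c = (4410 + 5*31) - 9065 = (4410 + 155) - 9065 = 4565 - 9065 = -4500)
Z(P, B) = 2*P/(-38 + B) (Z(P, B) = (2*P)/(-38 + B) = 2*P/(-38 + B))
c - Z(a, z(-13, -2)) = -4500 - 2*191/(-38 - 3*(-13)) = -4500 - 2*191/(-38 + 39) = -4500 - 2*191/1 = -4500 - 2*191 = -4500 - 1*382 = -4500 - 382 = -4882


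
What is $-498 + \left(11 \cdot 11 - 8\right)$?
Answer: $-385$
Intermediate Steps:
$-498 + \left(11 \cdot 11 - 8\right) = -498 + \left(121 - 8\right) = -498 + 113 = -385$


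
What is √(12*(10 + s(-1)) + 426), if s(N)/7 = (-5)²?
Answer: 21*√6 ≈ 51.439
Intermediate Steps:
s(N) = 175 (s(N) = 7*(-5)² = 7*25 = 175)
√(12*(10 + s(-1)) + 426) = √(12*(10 + 175) + 426) = √(12*185 + 426) = √(2220 + 426) = √2646 = 21*√6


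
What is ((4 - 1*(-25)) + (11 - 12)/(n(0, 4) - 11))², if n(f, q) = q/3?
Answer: 712336/841 ≈ 847.01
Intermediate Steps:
n(f, q) = q/3 (n(f, q) = q*(⅓) = q/3)
((4 - 1*(-25)) + (11 - 12)/(n(0, 4) - 11))² = ((4 - 1*(-25)) + (11 - 12)/((⅓)*4 - 11))² = ((4 + 25) - 1/(4/3 - 11))² = (29 - 1/(-29/3))² = (29 - 1*(-3/29))² = (29 + 3/29)² = (844/29)² = 712336/841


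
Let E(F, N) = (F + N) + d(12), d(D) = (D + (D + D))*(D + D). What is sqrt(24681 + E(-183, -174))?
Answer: 2*sqrt(6297) ≈ 158.71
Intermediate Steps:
d(D) = 6*D**2 (d(D) = (D + 2*D)*(2*D) = (3*D)*(2*D) = 6*D**2)
E(F, N) = 864 + F + N (E(F, N) = (F + N) + 6*12**2 = (F + N) + 6*144 = (F + N) + 864 = 864 + F + N)
sqrt(24681 + E(-183, -174)) = sqrt(24681 + (864 - 183 - 174)) = sqrt(24681 + 507) = sqrt(25188) = 2*sqrt(6297)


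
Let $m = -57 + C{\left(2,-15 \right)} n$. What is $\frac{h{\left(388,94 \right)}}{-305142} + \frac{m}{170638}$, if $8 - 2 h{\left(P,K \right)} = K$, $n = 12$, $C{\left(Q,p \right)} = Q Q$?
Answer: $\frac{1147789}{13017205149} \approx 8.8175 \cdot 10^{-5}$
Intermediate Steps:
$C{\left(Q,p \right)} = Q^{2}$
$h{\left(P,K \right)} = 4 - \frac{K}{2}$
$m = -9$ ($m = -57 + 2^{2} \cdot 12 = -57 + 4 \cdot 12 = -57 + 48 = -9$)
$\frac{h{\left(388,94 \right)}}{-305142} + \frac{m}{170638} = \frac{4 - 47}{-305142} - \frac{9}{170638} = \left(4 - 47\right) \left(- \frac{1}{305142}\right) - \frac{9}{170638} = \left(-43\right) \left(- \frac{1}{305142}\right) - \frac{9}{170638} = \frac{43}{305142} - \frac{9}{170638} = \frac{1147789}{13017205149}$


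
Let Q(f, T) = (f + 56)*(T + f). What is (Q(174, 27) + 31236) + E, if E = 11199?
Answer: 88665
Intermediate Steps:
Q(f, T) = (56 + f)*(T + f)
(Q(174, 27) + 31236) + E = ((174**2 + 56*27 + 56*174 + 27*174) + 31236) + 11199 = ((30276 + 1512 + 9744 + 4698) + 31236) + 11199 = (46230 + 31236) + 11199 = 77466 + 11199 = 88665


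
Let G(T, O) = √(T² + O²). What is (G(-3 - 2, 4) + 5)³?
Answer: (5 + √41)³ ≈ 1482.8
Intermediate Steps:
G(T, O) = √(O² + T²)
(G(-3 - 2, 4) + 5)³ = (√(4² + (-3 - 2)²) + 5)³ = (√(16 + (-5)²) + 5)³ = (√(16 + 25) + 5)³ = (√41 + 5)³ = (5 + √41)³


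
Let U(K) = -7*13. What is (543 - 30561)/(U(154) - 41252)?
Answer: 10006/13781 ≈ 0.72607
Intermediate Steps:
U(K) = -91
(543 - 30561)/(U(154) - 41252) = (543 - 30561)/(-91 - 41252) = -30018/(-41343) = -30018*(-1/41343) = 10006/13781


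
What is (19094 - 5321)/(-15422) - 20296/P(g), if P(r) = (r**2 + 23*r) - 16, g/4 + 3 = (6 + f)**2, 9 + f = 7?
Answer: -91624811/14974762 ≈ -6.1186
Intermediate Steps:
f = -2 (f = -9 + 7 = -2)
g = 52 (g = -12 + 4*(6 - 2)**2 = -12 + 4*4**2 = -12 + 4*16 = -12 + 64 = 52)
P(r) = -16 + r**2 + 23*r
(19094 - 5321)/(-15422) - 20296/P(g) = (19094 - 5321)/(-15422) - 20296/(-16 + 52**2 + 23*52) = 13773*(-1/15422) - 20296/(-16 + 2704 + 1196) = -13773/15422 - 20296/3884 = -13773/15422 - 20296*1/3884 = -13773/15422 - 5074/971 = -91624811/14974762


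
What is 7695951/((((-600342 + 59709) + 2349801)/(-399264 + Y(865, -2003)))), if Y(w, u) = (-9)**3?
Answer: -1026108842781/603056 ≈ -1.7015e+6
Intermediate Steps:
Y(w, u) = -729
7695951/((((-600342 + 59709) + 2349801)/(-399264 + Y(865, -2003)))) = 7695951/((((-600342 + 59709) + 2349801)/(-399264 - 729))) = 7695951/(((-540633 + 2349801)/(-399993))) = 7695951/((1809168*(-1/399993))) = 7695951/(-603056/133331) = 7695951*(-133331/603056) = -1026108842781/603056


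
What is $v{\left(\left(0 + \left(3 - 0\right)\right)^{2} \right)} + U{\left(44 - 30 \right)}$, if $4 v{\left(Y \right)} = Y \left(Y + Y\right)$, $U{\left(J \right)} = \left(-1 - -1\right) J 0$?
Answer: $\frac{81}{2} \approx 40.5$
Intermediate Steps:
$U{\left(J \right)} = 0$ ($U{\left(J \right)} = \left(-1 + 1\right) J 0 = 0 J 0 = 0 \cdot 0 = 0$)
$v{\left(Y \right)} = \frac{Y^{2}}{2}$ ($v{\left(Y \right)} = \frac{Y \left(Y + Y\right)}{4} = \frac{Y 2 Y}{4} = \frac{2 Y^{2}}{4} = \frac{Y^{2}}{2}$)
$v{\left(\left(0 + \left(3 - 0\right)\right)^{2} \right)} + U{\left(44 - 30 \right)} = \frac{\left(\left(0 + \left(3 - 0\right)\right)^{2}\right)^{2}}{2} + 0 = \frac{\left(\left(0 + \left(3 + 0\right)\right)^{2}\right)^{2}}{2} + 0 = \frac{\left(\left(0 + 3\right)^{2}\right)^{2}}{2} + 0 = \frac{\left(3^{2}\right)^{2}}{2} + 0 = \frac{9^{2}}{2} + 0 = \frac{1}{2} \cdot 81 + 0 = \frac{81}{2} + 0 = \frac{81}{2}$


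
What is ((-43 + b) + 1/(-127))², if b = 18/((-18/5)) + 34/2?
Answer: 15507844/16129 ≈ 961.49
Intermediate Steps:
b = 12 (b = 18/((-18*⅕)) + 34*(½) = 18/(-18/5) + 17 = 18*(-5/18) + 17 = -5 + 17 = 12)
((-43 + b) + 1/(-127))² = ((-43 + 12) + 1/(-127))² = (-31 - 1/127)² = (-3938/127)² = 15507844/16129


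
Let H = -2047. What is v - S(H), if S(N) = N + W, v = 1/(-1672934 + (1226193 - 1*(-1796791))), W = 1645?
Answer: 542720101/1350050 ≈ 402.00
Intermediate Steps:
v = 1/1350050 (v = 1/(-1672934 + (1226193 + 1796791)) = 1/(-1672934 + 3022984) = 1/1350050 ≈ 7.4071e-7)
S(N) = 1645 + N (S(N) = N + 1645 = 1645 + N)
v - S(H) = 1/1350050 - (1645 - 2047) = 1/1350050 - 1*(-402) = 1/1350050 + 402 = 542720101/1350050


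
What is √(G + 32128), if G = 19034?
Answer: √51162 ≈ 226.19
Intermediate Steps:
√(G + 32128) = √(19034 + 32128) = √51162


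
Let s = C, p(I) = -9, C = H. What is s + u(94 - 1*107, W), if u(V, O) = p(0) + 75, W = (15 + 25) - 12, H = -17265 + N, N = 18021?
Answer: 822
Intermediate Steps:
H = 756 (H = -17265 + 18021 = 756)
C = 756
W = 28 (W = 40 - 12 = 28)
s = 756
u(V, O) = 66 (u(V, O) = -9 + 75 = 66)
s + u(94 - 1*107, W) = 756 + 66 = 822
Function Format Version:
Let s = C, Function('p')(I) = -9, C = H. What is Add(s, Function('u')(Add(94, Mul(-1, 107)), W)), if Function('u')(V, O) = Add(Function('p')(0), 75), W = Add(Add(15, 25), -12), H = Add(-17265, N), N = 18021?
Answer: 822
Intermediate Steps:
H = 756 (H = Add(-17265, 18021) = 756)
C = 756
W = 28 (W = Add(40, -12) = 28)
s = 756
Function('u')(V, O) = 66 (Function('u')(V, O) = Add(-9, 75) = 66)
Add(s, Function('u')(Add(94, Mul(-1, 107)), W)) = Add(756, 66) = 822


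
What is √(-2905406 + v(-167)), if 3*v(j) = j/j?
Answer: I*√26148651/3 ≈ 1704.5*I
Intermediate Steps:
v(j) = ⅓ (v(j) = (j/j)/3 = (⅓)*1 = ⅓)
√(-2905406 + v(-167)) = √(-2905406 + ⅓) = √(-8716217/3) = I*√26148651/3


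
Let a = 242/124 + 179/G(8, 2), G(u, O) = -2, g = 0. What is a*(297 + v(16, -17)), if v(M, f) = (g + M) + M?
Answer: -892906/31 ≈ -28803.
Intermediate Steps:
a = -2714/31 (a = 242/124 + 179/(-2) = 242*(1/124) + 179*(-½) = 121/62 - 179/2 = -2714/31 ≈ -87.548)
v(M, f) = 2*M (v(M, f) = (0 + M) + M = M + M = 2*M)
a*(297 + v(16, -17)) = -2714*(297 + 2*16)/31 = -2714*(297 + 32)/31 = -2714/31*329 = -892906/31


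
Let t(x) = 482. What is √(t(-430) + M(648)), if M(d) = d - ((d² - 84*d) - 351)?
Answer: I*√363991 ≈ 603.32*I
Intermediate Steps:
M(d) = 351 - d² + 85*d (M(d) = d - (-351 + d² - 84*d) = d + (351 - d² + 84*d) = 351 - d² + 85*d)
√(t(-430) + M(648)) = √(482 + (351 - 1*648² + 85*648)) = √(482 + (351 - 1*419904 + 55080)) = √(482 + (351 - 419904 + 55080)) = √(482 - 364473) = √(-363991) = I*√363991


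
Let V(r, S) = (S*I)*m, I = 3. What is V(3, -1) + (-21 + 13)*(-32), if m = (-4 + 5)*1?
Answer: 253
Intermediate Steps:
m = 1 (m = 1*1 = 1)
V(r, S) = 3*S (V(r, S) = (S*3)*1 = (3*S)*1 = 3*S)
V(3, -1) + (-21 + 13)*(-32) = 3*(-1) + (-21 + 13)*(-32) = -3 - 8*(-32) = -3 + 256 = 253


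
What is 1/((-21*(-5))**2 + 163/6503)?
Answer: 6503/71695738 ≈ 9.0703e-5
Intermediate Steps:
1/((-21*(-5))**2 + 163/6503) = 1/(105**2 + 163*(1/6503)) = 1/(11025 + 163/6503) = 1/(71695738/6503) = 6503/71695738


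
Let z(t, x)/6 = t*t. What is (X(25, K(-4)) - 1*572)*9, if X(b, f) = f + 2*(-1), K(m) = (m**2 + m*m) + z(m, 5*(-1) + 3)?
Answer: -4014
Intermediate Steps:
z(t, x) = 6*t**2 (z(t, x) = 6*(t*t) = 6*t**2)
K(m) = 8*m**2 (K(m) = (m**2 + m*m) + 6*m**2 = (m**2 + m**2) + 6*m**2 = 2*m**2 + 6*m**2 = 8*m**2)
X(b, f) = -2 + f (X(b, f) = f - 2 = -2 + f)
(X(25, K(-4)) - 1*572)*9 = ((-2 + 8*(-4)**2) - 1*572)*9 = ((-2 + 8*16) - 572)*9 = ((-2 + 128) - 572)*9 = (126 - 572)*9 = -446*9 = -4014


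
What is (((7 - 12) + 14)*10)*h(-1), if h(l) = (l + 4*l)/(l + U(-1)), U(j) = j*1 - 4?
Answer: 75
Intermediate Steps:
U(j) = -4 + j (U(j) = j - 4 = -4 + j)
h(l) = 5*l/(-5 + l) (h(l) = (l + 4*l)/(l + (-4 - 1)) = (5*l)/(l - 5) = (5*l)/(-5 + l) = 5*l/(-5 + l))
(((7 - 12) + 14)*10)*h(-1) = (((7 - 12) + 14)*10)*(5*(-1)/(-5 - 1)) = ((-5 + 14)*10)*(5*(-1)/(-6)) = (9*10)*(5*(-1)*(-⅙)) = 90*(⅚) = 75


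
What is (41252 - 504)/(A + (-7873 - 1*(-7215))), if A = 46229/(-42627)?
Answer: -1736964996/28094795 ≈ -61.825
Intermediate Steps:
A = -46229/42627 (A = 46229*(-1/42627) = -46229/42627 ≈ -1.0845)
(41252 - 504)/(A + (-7873 - 1*(-7215))) = (41252 - 504)/(-46229/42627 + (-7873 - 1*(-7215))) = 40748/(-46229/42627 + (-7873 + 7215)) = 40748/(-46229/42627 - 658) = 40748/(-28094795/42627) = 40748*(-42627/28094795) = -1736964996/28094795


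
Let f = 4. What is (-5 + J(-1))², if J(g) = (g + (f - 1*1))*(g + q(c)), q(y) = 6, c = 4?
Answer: 25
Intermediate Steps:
J(g) = (3 + g)*(6 + g) (J(g) = (g + (4 - 1*1))*(g + 6) = (g + (4 - 1))*(6 + g) = (g + 3)*(6 + g) = (3 + g)*(6 + g))
(-5 + J(-1))² = (-5 + (18 + (-1)² + 9*(-1)))² = (-5 + (18 + 1 - 9))² = (-5 + 10)² = 5² = 25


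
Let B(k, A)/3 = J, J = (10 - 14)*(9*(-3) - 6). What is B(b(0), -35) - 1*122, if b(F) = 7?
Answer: 274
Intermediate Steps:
J = 132 (J = -4*(-27 - 6) = -4*(-33) = 132)
B(k, A) = 396 (B(k, A) = 3*132 = 396)
B(b(0), -35) - 1*122 = 396 - 1*122 = 396 - 122 = 274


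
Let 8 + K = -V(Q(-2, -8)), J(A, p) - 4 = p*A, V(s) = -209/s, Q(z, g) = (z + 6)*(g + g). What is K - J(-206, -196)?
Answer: -2585041/64 ≈ -40391.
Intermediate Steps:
Q(z, g) = 2*g*(6 + z) (Q(z, g) = (6 + z)*(2*g) = 2*g*(6 + z))
J(A, p) = 4 + A*p (J(A, p) = 4 + p*A = 4 + A*p)
K = -721/64 (K = -8 - (-209)/(2*(-8)*(6 - 2)) = -8 - (-209)/(2*(-8)*4) = -8 - (-209)/(-64) = -8 - (-209)*(-1)/64 = -8 - 1*209/64 = -8 - 209/64 = -721/64 ≈ -11.266)
K - J(-206, -196) = -721/64 - (4 - 206*(-196)) = -721/64 - (4 + 40376) = -721/64 - 1*40380 = -721/64 - 40380 = -2585041/64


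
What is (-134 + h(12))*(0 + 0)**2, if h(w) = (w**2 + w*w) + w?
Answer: 0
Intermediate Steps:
h(w) = w + 2*w**2 (h(w) = (w**2 + w**2) + w = 2*w**2 + w = w + 2*w**2)
(-134 + h(12))*(0 + 0)**2 = (-134 + 12*(1 + 2*12))*(0 + 0)**2 = (-134 + 12*(1 + 24))*0**2 = (-134 + 12*25)*0 = (-134 + 300)*0 = 166*0 = 0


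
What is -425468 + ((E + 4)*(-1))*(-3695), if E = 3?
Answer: -399603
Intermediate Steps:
-425468 + ((E + 4)*(-1))*(-3695) = -425468 + ((3 + 4)*(-1))*(-3695) = -425468 + (7*(-1))*(-3695) = -425468 - 7*(-3695) = -425468 + 25865 = -399603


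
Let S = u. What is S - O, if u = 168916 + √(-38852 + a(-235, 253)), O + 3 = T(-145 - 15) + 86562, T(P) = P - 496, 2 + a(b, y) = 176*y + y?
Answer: 83013 + √5927 ≈ 83090.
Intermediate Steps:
a(b, y) = -2 + 177*y (a(b, y) = -2 + (176*y + y) = -2 + 177*y)
T(P) = -496 + P
O = 85903 (O = -3 + ((-496 + (-145 - 15)) + 86562) = -3 + ((-496 - 160) + 86562) = -3 + (-656 + 86562) = -3 + 85906 = 85903)
u = 168916 + √5927 (u = 168916 + √(-38852 + (-2 + 177*253)) = 168916 + √(-38852 + (-2 + 44781)) = 168916 + √(-38852 + 44779) = 168916 + √5927 ≈ 1.6899e+5)
S = 168916 + √5927 ≈ 1.6899e+5
S - O = (168916 + √5927) - 1*85903 = (168916 + √5927) - 85903 = 83013 + √5927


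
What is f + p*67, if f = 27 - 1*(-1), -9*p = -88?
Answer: 6148/9 ≈ 683.11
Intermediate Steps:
p = 88/9 (p = -⅑*(-88) = 88/9 ≈ 9.7778)
f = 28 (f = 27 + 1 = 28)
f + p*67 = 28 + (88/9)*67 = 28 + 5896/9 = 6148/9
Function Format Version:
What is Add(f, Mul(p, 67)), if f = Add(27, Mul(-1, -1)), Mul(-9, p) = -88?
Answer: Rational(6148, 9) ≈ 683.11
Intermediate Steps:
p = Rational(88, 9) (p = Mul(Rational(-1, 9), -88) = Rational(88, 9) ≈ 9.7778)
f = 28 (f = Add(27, 1) = 28)
Add(f, Mul(p, 67)) = Add(28, Mul(Rational(88, 9), 67)) = Add(28, Rational(5896, 9)) = Rational(6148, 9)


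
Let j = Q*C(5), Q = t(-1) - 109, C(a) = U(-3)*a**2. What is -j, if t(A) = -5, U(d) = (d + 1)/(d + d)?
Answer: 950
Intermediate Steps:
U(d) = (1 + d)/(2*d) (U(d) = (1 + d)/((2*d)) = (1 + d)*(1/(2*d)) = (1 + d)/(2*d))
C(a) = a**2/3 (C(a) = ((1/2)*(1 - 3)/(-3))*a**2 = ((1/2)*(-1/3)*(-2))*a**2 = a**2/3)
Q = -114 (Q = -5 - 109 = -114)
j = -950 (j = -38*5**2 = -38*25 = -114*25/3 = -950)
-j = -1*(-950) = 950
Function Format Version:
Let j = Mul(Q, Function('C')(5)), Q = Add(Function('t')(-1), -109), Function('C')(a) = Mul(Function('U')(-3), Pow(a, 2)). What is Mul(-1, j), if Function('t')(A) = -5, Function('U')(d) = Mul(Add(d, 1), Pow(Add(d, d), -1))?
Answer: 950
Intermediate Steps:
Function('U')(d) = Mul(Rational(1, 2), Pow(d, -1), Add(1, d)) (Function('U')(d) = Mul(Add(1, d), Pow(Mul(2, d), -1)) = Mul(Add(1, d), Mul(Rational(1, 2), Pow(d, -1))) = Mul(Rational(1, 2), Pow(d, -1), Add(1, d)))
Function('C')(a) = Mul(Rational(1, 3), Pow(a, 2)) (Function('C')(a) = Mul(Mul(Rational(1, 2), Pow(-3, -1), Add(1, -3)), Pow(a, 2)) = Mul(Mul(Rational(1, 2), Rational(-1, 3), -2), Pow(a, 2)) = Mul(Rational(1, 3), Pow(a, 2)))
Q = -114 (Q = Add(-5, -109) = -114)
j = -950 (j = Mul(-114, Mul(Rational(1, 3), Pow(5, 2))) = Mul(-114, Mul(Rational(1, 3), 25)) = Mul(-114, Rational(25, 3)) = -950)
Mul(-1, j) = Mul(-1, -950) = 950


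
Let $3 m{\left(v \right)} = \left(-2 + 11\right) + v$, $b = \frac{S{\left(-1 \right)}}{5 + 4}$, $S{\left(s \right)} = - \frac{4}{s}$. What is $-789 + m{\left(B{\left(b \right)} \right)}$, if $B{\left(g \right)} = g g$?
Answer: $- \frac{190982}{243} \approx -785.93$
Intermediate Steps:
$b = \frac{4}{9}$ ($b = \frac{\left(-4\right) \frac{1}{-1}}{5 + 4} = \frac{\left(-4\right) \left(-1\right)}{9} = 4 \cdot \frac{1}{9} = \frac{4}{9} \approx 0.44444$)
$B{\left(g \right)} = g^{2}$
$m{\left(v \right)} = 3 + \frac{v}{3}$ ($m{\left(v \right)} = \frac{\left(-2 + 11\right) + v}{3} = \frac{9 + v}{3} = 3 + \frac{v}{3}$)
$-789 + m{\left(B{\left(b \right)} \right)} = -789 + \left(3 + \frac{\left(\frac{4}{9}\right)^{2}}{3}\right) = -789 + \left(3 + \frac{1}{3} \cdot \frac{16}{81}\right) = -789 + \left(3 + \frac{16}{243}\right) = -789 + \frac{745}{243} = - \frac{190982}{243}$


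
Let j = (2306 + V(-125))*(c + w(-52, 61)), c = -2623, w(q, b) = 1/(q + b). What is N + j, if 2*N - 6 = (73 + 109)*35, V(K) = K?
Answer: -17151998/3 ≈ -5.7173e+6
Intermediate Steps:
w(q, b) = 1/(b + q)
N = 3188 (N = 3 + ((73 + 109)*35)/2 = 3 + (182*35)/2 = 3 + (1/2)*6370 = 3 + 3185 = 3188)
j = -17161562/3 (j = (2306 - 125)*(-2623 + 1/(61 - 52)) = 2181*(-2623 + 1/9) = 2181*(-23606/9) = -17161562/3 ≈ -5.7205e+6)
N + j = 3188 - 17161562/3 = -17151998/3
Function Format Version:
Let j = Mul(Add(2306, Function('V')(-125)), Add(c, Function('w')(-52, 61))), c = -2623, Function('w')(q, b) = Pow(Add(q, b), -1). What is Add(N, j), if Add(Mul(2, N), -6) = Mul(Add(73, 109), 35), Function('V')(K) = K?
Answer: Rational(-17151998, 3) ≈ -5.7173e+6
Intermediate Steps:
Function('w')(q, b) = Pow(Add(b, q), -1)
N = 3188 (N = Add(3, Mul(Rational(1, 2), Mul(Add(73, 109), 35))) = Add(3, Mul(Rational(1, 2), Mul(182, 35))) = Add(3, Mul(Rational(1, 2), 6370)) = Add(3, 3185) = 3188)
j = Rational(-17161562, 3) (j = Mul(Add(2306, -125), Add(-2623, Pow(Add(61, -52), -1))) = Mul(2181, Add(-2623, Pow(9, -1))) = Mul(2181, Add(-2623, Rational(1, 9))) = Mul(2181, Rational(-23606, 9)) = Rational(-17161562, 3) ≈ -5.7205e+6)
Add(N, j) = Add(3188, Rational(-17161562, 3)) = Rational(-17151998, 3)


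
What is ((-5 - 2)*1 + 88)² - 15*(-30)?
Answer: 7011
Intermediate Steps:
((-5 - 2)*1 + 88)² - 15*(-30) = (-7*1 + 88)² - 1*(-450) = (-7 + 88)² + 450 = 81² + 450 = 6561 + 450 = 7011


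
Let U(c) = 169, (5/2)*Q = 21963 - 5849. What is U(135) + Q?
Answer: 33073/5 ≈ 6614.6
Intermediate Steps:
Q = 32228/5 (Q = 2*(21963 - 5849)/5 = (⅖)*16114 = 32228/5 ≈ 6445.6)
U(135) + Q = 169 + 32228/5 = 33073/5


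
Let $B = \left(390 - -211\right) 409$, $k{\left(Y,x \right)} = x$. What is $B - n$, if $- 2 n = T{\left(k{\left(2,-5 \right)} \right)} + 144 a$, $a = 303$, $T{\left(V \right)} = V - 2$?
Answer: $\frac{535243}{2} \approx 2.6762 \cdot 10^{5}$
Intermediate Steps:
$T{\left(V \right)} = -2 + V$ ($T{\left(V \right)} = V - 2 = -2 + V$)
$B = 245809$ ($B = \left(390 + 211\right) 409 = 601 \cdot 409 = 245809$)
$n = - \frac{43625}{2}$ ($n = - \frac{\left(-2 - 5\right) + 144 \cdot 303}{2} = - \frac{-7 + 43632}{2} = \left(- \frac{1}{2}\right) 43625 = - \frac{43625}{2} \approx -21813.0$)
$B - n = 245809 - - \frac{43625}{2} = 245809 + \frac{43625}{2} = \frac{535243}{2}$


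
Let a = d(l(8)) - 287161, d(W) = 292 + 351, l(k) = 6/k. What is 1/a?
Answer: -1/286518 ≈ -3.4902e-6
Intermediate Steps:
d(W) = 643
a = -286518 (a = 643 - 287161 = -286518)
1/a = 1/(-286518) = -1/286518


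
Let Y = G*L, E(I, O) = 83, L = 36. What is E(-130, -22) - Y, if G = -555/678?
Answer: 12709/113 ≈ 112.47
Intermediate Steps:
G = -185/226 (G = -555*1/678 = -185/226 ≈ -0.81858)
Y = -3330/113 (Y = -185/226*36 = -3330/113 ≈ -29.469)
E(-130, -22) - Y = 83 - 1*(-3330/113) = 83 + 3330/113 = 12709/113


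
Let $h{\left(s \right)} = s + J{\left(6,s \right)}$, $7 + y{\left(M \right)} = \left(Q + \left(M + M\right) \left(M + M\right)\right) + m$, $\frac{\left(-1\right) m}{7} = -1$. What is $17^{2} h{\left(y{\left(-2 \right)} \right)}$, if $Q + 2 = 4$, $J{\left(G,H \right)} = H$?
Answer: $10404$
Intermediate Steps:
$m = 7$ ($m = \left(-7\right) \left(-1\right) = 7$)
$Q = 2$ ($Q = -2 + 4 = 2$)
$y{\left(M \right)} = 2 + 4 M^{2}$ ($y{\left(M \right)} = -7 + \left(\left(2 + \left(M + M\right) \left(M + M\right)\right) + 7\right) = -7 + \left(\left(2 + 2 M 2 M\right) + 7\right) = -7 + \left(\left(2 + 4 M^{2}\right) + 7\right) = -7 + \left(9 + 4 M^{2}\right) = 2 + 4 M^{2}$)
$h{\left(s \right)} = 2 s$ ($h{\left(s \right)} = s + s = 2 s$)
$17^{2} h{\left(y{\left(-2 \right)} \right)} = 17^{2} \cdot 2 \left(2 + 4 \left(-2\right)^{2}\right) = 289 \cdot 2 \left(2 + 4 \cdot 4\right) = 289 \cdot 2 \left(2 + 16\right) = 289 \cdot 2 \cdot 18 = 289 \cdot 36 = 10404$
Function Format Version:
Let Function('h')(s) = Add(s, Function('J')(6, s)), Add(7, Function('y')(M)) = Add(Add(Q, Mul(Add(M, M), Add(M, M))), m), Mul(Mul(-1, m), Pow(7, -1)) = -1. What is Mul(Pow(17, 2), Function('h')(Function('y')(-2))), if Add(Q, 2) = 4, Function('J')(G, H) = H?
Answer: 10404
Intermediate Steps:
m = 7 (m = Mul(-7, -1) = 7)
Q = 2 (Q = Add(-2, 4) = 2)
Function('y')(M) = Add(2, Mul(4, Pow(M, 2))) (Function('y')(M) = Add(-7, Add(Add(2, Mul(Add(M, M), Add(M, M))), 7)) = Add(-7, Add(Add(2, Mul(Mul(2, M), Mul(2, M))), 7)) = Add(-7, Add(Add(2, Mul(4, Pow(M, 2))), 7)) = Add(-7, Add(9, Mul(4, Pow(M, 2)))) = Add(2, Mul(4, Pow(M, 2))))
Function('h')(s) = Mul(2, s) (Function('h')(s) = Add(s, s) = Mul(2, s))
Mul(Pow(17, 2), Function('h')(Function('y')(-2))) = Mul(Pow(17, 2), Mul(2, Add(2, Mul(4, Pow(-2, 2))))) = Mul(289, Mul(2, Add(2, Mul(4, 4)))) = Mul(289, Mul(2, Add(2, 16))) = Mul(289, Mul(2, 18)) = Mul(289, 36) = 10404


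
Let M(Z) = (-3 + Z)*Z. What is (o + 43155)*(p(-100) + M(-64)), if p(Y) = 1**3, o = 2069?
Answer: 193965736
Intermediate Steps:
M(Z) = Z*(-3 + Z)
p(Y) = 1
(o + 43155)*(p(-100) + M(-64)) = (2069 + 43155)*(1 - 64*(-3 - 64)) = 45224*(1 - 64*(-67)) = 45224*(1 + 4288) = 45224*4289 = 193965736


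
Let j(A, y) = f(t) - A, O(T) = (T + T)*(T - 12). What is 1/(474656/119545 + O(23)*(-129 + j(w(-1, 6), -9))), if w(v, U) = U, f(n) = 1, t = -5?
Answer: -119545/8105154524 ≈ -1.4749e-5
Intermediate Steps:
O(T) = 2*T*(-12 + T) (O(T) = (2*T)*(-12 + T) = 2*T*(-12 + T))
j(A, y) = 1 - A
1/(474656/119545 + O(23)*(-129 + j(w(-1, 6), -9))) = 1/(474656/119545 + (2*23*(-12 + 23))*(-129 + (1 - 1*6))) = 1/(474656*(1/119545) + (2*23*11)*(-129 + (1 - 6))) = 1/(474656/119545 + 506*(-129 - 5)) = 1/(474656/119545 + 506*(-134)) = 1/(474656/119545 - 67804) = 1/(-8105154524/119545) = -119545/8105154524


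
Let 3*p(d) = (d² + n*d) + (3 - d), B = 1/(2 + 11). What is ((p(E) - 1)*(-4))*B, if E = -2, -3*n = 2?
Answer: -88/117 ≈ -0.75214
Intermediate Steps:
n = -⅔ (n = -⅓*2 = -⅔ ≈ -0.66667)
B = 1/13 ≈ 0.076923
p(d) = 1 - 5*d/9 + d²/3 (p(d) = ((d² - 2*d/3) + (3 - d))/3 = (3 + d² - 5*d/3)/3 = 1 - 5*d/9 + d²/3)
((p(E) - 1)*(-4))*B = (((1 - 5/9*(-2) + (⅓)*(-2)²) - 1)*(-4))*(1/13) = (((1 + 10/9 + (⅓)*4) - 1)*(-4))*(1/13) = (((1 + 10/9 + 4/3) - 1)*(-4))*(1/13) = ((31/9 - 1)*(-4))*(1/13) = ((22/9)*(-4))*(1/13) = -88/9*1/13 = -88/117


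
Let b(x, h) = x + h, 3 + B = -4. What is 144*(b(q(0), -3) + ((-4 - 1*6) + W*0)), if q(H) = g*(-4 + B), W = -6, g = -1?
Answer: -288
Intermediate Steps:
B = -7 (B = -3 - 4 = -7)
q(H) = 11 (q(H) = -(-4 - 7) = -1*(-11) = 11)
b(x, h) = h + x
144*(b(q(0), -3) + ((-4 - 1*6) + W*0)) = 144*((-3 + 11) + ((-4 - 1*6) - 6*0)) = 144*(8 + ((-4 - 6) + 0)) = 144*(8 + (-10 + 0)) = 144*(8 - 10) = 144*(-2) = -288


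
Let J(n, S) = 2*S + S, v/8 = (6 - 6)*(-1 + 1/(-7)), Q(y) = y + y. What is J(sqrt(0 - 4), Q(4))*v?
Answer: 0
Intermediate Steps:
Q(y) = 2*y
v = 0 (v = 8*((6 - 6)*(-1 + 1/(-7))) = 8*(0*(-1 - 1/7)) = 8*(0*(-8/7)) = 8*0 = 0)
J(n, S) = 3*S
J(sqrt(0 - 4), Q(4))*v = (3*(2*4))*0 = (3*8)*0 = 24*0 = 0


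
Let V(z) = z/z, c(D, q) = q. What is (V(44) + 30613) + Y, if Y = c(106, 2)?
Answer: 30616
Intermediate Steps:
Y = 2
V(z) = 1
(V(44) + 30613) + Y = (1 + 30613) + 2 = 30614 + 2 = 30616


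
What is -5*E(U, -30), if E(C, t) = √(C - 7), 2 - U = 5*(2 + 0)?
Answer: -5*I*√15 ≈ -19.365*I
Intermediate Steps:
U = -8 (U = 2 - 5*(2 + 0) = 2 - 5*2 = 2 - 1*10 = 2 - 10 = -8)
E(C, t) = √(-7 + C)
-5*E(U, -30) = -5*√(-7 - 8) = -5*I*√15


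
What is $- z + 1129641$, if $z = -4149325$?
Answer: $5278966$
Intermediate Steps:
$- z + 1129641 = \left(-1\right) \left(-4149325\right) + 1129641 = 4149325 + 1129641 = 5278966$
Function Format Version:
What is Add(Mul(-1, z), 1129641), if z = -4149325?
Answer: 5278966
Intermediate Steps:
Add(Mul(-1, z), 1129641) = Add(Mul(-1, -4149325), 1129641) = Add(4149325, 1129641) = 5278966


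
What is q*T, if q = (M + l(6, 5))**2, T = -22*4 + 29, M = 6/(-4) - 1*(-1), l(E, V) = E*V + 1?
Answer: -219539/4 ≈ -54885.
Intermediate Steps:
l(E, V) = 1 + E*V
M = -1/2 (M = 6*(-1/4) + 1 = -3/2 + 1 = -1/2 ≈ -0.50000)
T = -59 (T = -88 + 29 = -59)
q = 3721/4 (q = (-1/2 + (1 + 6*5))**2 = (-1/2 + (1 + 30))**2 = (-1/2 + 31)**2 = (61/2)**2 = 3721/4 ≈ 930.25)
q*T = (3721/4)*(-59) = -219539/4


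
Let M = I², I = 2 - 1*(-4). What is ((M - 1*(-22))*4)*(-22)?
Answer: -5104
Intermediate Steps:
I = 6 (I = 2 + 4 = 6)
M = 36 (M = 6² = 36)
((M - 1*(-22))*4)*(-22) = ((36 - 1*(-22))*4)*(-22) = ((36 + 22)*4)*(-22) = (58*4)*(-22) = 232*(-22) = -5104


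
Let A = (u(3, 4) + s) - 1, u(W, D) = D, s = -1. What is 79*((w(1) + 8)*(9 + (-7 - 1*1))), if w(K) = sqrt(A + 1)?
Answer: 632 + 79*sqrt(3) ≈ 768.83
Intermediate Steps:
A = 2 (A = (4 - 1) - 1 = 3 - 1 = 2)
w(K) = sqrt(3) (w(K) = sqrt(2 + 1) = sqrt(3))
79*((w(1) + 8)*(9 + (-7 - 1*1))) = 79*((sqrt(3) + 8)*(9 + (-7 - 1*1))) = 79*((8 + sqrt(3))*(9 + (-7 - 1))) = 79*((8 + sqrt(3))*(9 - 8)) = 79*((8 + sqrt(3))*1) = 79*(8 + sqrt(3)) = 632 + 79*sqrt(3)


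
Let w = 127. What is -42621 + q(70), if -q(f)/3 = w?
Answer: -43002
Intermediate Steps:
q(f) = -381 (q(f) = -3*127 = -381)
-42621 + q(70) = -42621 - 381 = -43002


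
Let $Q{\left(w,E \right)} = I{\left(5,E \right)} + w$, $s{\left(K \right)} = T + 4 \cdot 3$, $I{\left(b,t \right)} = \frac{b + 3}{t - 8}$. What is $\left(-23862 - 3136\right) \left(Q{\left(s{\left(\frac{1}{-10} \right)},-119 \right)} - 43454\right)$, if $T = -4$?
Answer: $\frac{148965514700}{127} \approx 1.173 \cdot 10^{9}$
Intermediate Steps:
$I{\left(b,t \right)} = \frac{3 + b}{-8 + t}$
$s{\left(K \right)} = 8$ ($s{\left(K \right)} = -4 + 4 \cdot 3 = -4 + 12 = 8$)
$Q{\left(w,E \right)} = w + \frac{8}{-8 + E}$ ($Q{\left(w,E \right)} = \frac{3 + 5}{-8 + E} + w = \frac{1}{-8 + E} 8 + w = \frac{8}{-8 + E} + w = w + \frac{8}{-8 + E}$)
$\left(-23862 - 3136\right) \left(Q{\left(s{\left(\frac{1}{-10} \right)},-119 \right)} - 43454\right) = \left(-23862 - 3136\right) \left(\frac{8 + 8 \left(-8 - 119\right)}{-8 - 119} - 43454\right) = - 26998 \left(\frac{8 + 8 \left(-127\right)}{-127} - 43454\right) = - 26998 \left(- \frac{8 - 1016}{127} - 43454\right) = - 26998 \left(\left(- \frac{1}{127}\right) \left(-1008\right) - 43454\right) = - 26998 \left(\frac{1008}{127} - 43454\right) = \left(-26998\right) \left(- \frac{5517650}{127}\right) = \frac{148965514700}{127}$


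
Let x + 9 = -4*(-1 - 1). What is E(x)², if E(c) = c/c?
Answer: 1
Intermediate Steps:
x = -1 (x = -9 - 4*(-1 - 1) = -9 - 4*(-2) = -9 + 8 = -1)
E(c) = 1
E(x)² = 1² = 1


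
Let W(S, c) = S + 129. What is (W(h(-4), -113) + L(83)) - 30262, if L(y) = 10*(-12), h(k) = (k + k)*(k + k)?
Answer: -30189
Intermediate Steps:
h(k) = 4*k² (h(k) = (2*k)*(2*k) = 4*k²)
L(y) = -120
W(S, c) = 129 + S
(W(h(-4), -113) + L(83)) - 30262 = ((129 + 4*(-4)²) - 120) - 30262 = ((129 + 4*16) - 120) - 30262 = ((129 + 64) - 120) - 30262 = (193 - 120) - 30262 = 73 - 30262 = -30189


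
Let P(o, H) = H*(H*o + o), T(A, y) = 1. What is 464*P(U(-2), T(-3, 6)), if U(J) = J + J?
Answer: -3712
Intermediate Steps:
U(J) = 2*J
P(o, H) = H*(o + H*o)
464*P(U(-2), T(-3, 6)) = 464*(1*(2*(-2))*(1 + 1)) = 464*(1*(-4)*2) = 464*(-8) = -3712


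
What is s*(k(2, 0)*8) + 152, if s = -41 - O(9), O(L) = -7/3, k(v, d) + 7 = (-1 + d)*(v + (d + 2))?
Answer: 10664/3 ≈ 3554.7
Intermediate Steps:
k(v, d) = -7 + (-1 + d)*(2 + d + v) (k(v, d) = -7 + (-1 + d)*(v + (d + 2)) = -7 + (-1 + d)*(v + (2 + d)) = -7 + (-1 + d)*(2 + d + v))
O(L) = -7/3 (O(L) = -7*⅓ = -7/3)
s = -116/3 (s = -41 - 1*(-7/3) = -41 + 7/3 = -116/3 ≈ -38.667)
s*(k(2, 0)*8) + 152 = -116*(-9 + 0 + 0² - 1*2 + 0*2)*8/3 + 152 = -116*(-9 + 0 + 0 - 2 + 0)*8/3 + 152 = -(-1276)*8/3 + 152 = -116/3*(-88) + 152 = 10208/3 + 152 = 10664/3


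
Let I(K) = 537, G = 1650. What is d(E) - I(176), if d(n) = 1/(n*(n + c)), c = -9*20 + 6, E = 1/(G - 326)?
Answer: -125464351/230375 ≈ -544.61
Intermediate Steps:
E = 1/1324 (E = 1/(1650 - 326) = 1/1324 ≈ 0.00075529)
c = -174 (c = -180 + 6 = -174)
d(n) = 1/(n*(-174 + n)) (d(n) = 1/(n*(n - 174)) = 1/(n*(-174 + n)))
d(E) - I(176) = 1/((1/1324)*(-174 + 1/1324)) - 1*537 = 1324/(-230375/1324) - 537 = 1324*(-1324/230375) - 537 = -1752976/230375 - 537 = -125464351/230375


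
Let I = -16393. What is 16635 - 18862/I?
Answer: 272716417/16393 ≈ 16636.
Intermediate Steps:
16635 - 18862/I = 16635 - 18862/(-16393) = 16635 - 18862*(-1/16393) = 16635 + 18862/16393 = 272716417/16393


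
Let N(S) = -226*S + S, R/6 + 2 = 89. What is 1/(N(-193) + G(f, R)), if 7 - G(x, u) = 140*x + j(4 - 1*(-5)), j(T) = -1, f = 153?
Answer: 1/22013 ≈ 4.5428e-5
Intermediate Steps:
R = 522 (R = -12 + 6*89 = -12 + 534 = 522)
N(S) = -225*S
G(x, u) = 8 - 140*x (G(x, u) = 7 - (140*x - 1) = 7 - (-1 + 140*x) = 7 + (1 - 140*x) = 8 - 140*x)
1/(N(-193) + G(f, R)) = 1/(-225*(-193) + (8 - 140*153)) = 1/(43425 + (8 - 21420)) = 1/(43425 - 21412) = 1/22013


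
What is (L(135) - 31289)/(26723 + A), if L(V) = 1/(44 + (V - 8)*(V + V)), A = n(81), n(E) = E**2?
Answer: -1074276525/1142772856 ≈ -0.94006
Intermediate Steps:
A = 6561 (A = 81**2 = 6561)
L(V) = 1/(44 + 2*V*(-8 + V)) (L(V) = 1/(44 + (-8 + V)*(2*V)) = 1/(44 + 2*V*(-8 + V)))
(L(135) - 31289)/(26723 + A) = (1/(2*(22 + 135**2 - 8*135)) - 31289)/(26723 + 6561) = (1/(2*(22 + 18225 - 1080)) - 31289)/33284 = ((1/2)/17167 - 31289)*(1/33284) = ((1/2)*(1/17167) - 31289)*(1/33284) = (1/34334 - 31289)*(1/33284) = -1074276525/34334*1/33284 = -1074276525/1142772856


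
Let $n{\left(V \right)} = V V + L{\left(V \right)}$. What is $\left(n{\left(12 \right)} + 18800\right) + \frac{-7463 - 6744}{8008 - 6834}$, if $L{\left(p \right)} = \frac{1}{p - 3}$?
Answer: $\frac{200035615}{10566} \approx 18932.0$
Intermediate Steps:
$L{\left(p \right)} = \frac{1}{-3 + p}$
$n{\left(V \right)} = V^{2} + \frac{1}{-3 + V}$ ($n{\left(V \right)} = V V + \frac{1}{-3 + V} = V^{2} + \frac{1}{-3 + V}$)
$\left(n{\left(12 \right)} + 18800\right) + \frac{-7463 - 6744}{8008 - 6834} = \left(\frac{1 + 12^{2} \left(-3 + 12\right)}{-3 + 12} + 18800\right) + \frac{-7463 - 6744}{8008 - 6834} = \left(\frac{1 + 144 \cdot 9}{9} + 18800\right) - \frac{14207}{1174} = \left(\frac{1 + 1296}{9} + 18800\right) - \frac{14207}{1174} = \left(\frac{1}{9} \cdot 1297 + 18800\right) - \frac{14207}{1174} = \left(\frac{1297}{9} + 18800\right) - \frac{14207}{1174} = \frac{170497}{9} - \frac{14207}{1174} = \frac{200035615}{10566}$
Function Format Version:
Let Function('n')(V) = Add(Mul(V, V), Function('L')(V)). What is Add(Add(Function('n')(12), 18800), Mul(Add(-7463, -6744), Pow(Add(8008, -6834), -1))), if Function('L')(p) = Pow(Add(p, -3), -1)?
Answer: Rational(200035615, 10566) ≈ 18932.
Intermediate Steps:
Function('L')(p) = Pow(Add(-3, p), -1)
Function('n')(V) = Add(Pow(V, 2), Pow(Add(-3, V), -1)) (Function('n')(V) = Add(Mul(V, V), Pow(Add(-3, V), -1)) = Add(Pow(V, 2), Pow(Add(-3, V), -1)))
Add(Add(Function('n')(12), 18800), Mul(Add(-7463, -6744), Pow(Add(8008, -6834), -1))) = Add(Add(Mul(Pow(Add(-3, 12), -1), Add(1, Mul(Pow(12, 2), Add(-3, 12)))), 18800), Mul(Add(-7463, -6744), Pow(Add(8008, -6834), -1))) = Add(Add(Mul(Pow(9, -1), Add(1, Mul(144, 9))), 18800), Mul(-14207, Pow(1174, -1))) = Add(Add(Mul(Rational(1, 9), Add(1, 1296)), 18800), Mul(-14207, Rational(1, 1174))) = Add(Add(Mul(Rational(1, 9), 1297), 18800), Rational(-14207, 1174)) = Add(Add(Rational(1297, 9), 18800), Rational(-14207, 1174)) = Add(Rational(170497, 9), Rational(-14207, 1174)) = Rational(200035615, 10566)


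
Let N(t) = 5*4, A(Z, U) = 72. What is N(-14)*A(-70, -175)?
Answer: 1440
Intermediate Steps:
N(t) = 20
N(-14)*A(-70, -175) = 20*72 = 1440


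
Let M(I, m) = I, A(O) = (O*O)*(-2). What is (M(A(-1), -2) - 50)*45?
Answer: -2340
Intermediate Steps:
A(O) = -2*O² (A(O) = O²*(-2) = -2*O²)
(M(A(-1), -2) - 50)*45 = (-2*(-1)² - 50)*45 = (-2*1 - 50)*45 = (-2 - 50)*45 = -52*45 = -2340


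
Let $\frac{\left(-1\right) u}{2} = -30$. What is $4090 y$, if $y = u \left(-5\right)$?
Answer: $-1227000$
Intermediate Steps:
$u = 60$ ($u = \left(-2\right) \left(-30\right) = 60$)
$y = -300$ ($y = 60 \left(-5\right) = -300$)
$4090 y = 4090 \left(-300\right) = -1227000$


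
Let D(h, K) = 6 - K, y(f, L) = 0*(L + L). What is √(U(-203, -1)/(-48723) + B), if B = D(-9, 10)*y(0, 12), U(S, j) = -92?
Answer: 2*√1120629/48723 ≈ 0.043454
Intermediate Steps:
y(f, L) = 0 (y(f, L) = 0*(2*L) = 0)
B = 0 (B = (6 - 1*10)*0 = (6 - 10)*0 = -4*0 = 0)
√(U(-203, -1)/(-48723) + B) = √(-92/(-48723) + 0) = √(-92*(-1/48723) + 0) = √(92/48723 + 0) = √(92/48723) = 2*√1120629/48723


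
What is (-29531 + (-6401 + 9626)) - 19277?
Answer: -45583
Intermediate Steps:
(-29531 + (-6401 + 9626)) - 19277 = (-29531 + 3225) - 19277 = -26306 - 19277 = -45583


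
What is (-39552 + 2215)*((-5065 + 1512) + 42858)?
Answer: -1467530785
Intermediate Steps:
(-39552 + 2215)*((-5065 + 1512) + 42858) = -37337*(-3553 + 42858) = -37337*39305 = -1467530785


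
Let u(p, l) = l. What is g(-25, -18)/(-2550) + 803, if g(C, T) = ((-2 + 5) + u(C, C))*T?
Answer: 341209/425 ≈ 802.84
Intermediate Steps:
g(C, T) = T*(3 + C) (g(C, T) = ((-2 + 5) + C)*T = (3 + C)*T = T*(3 + C))
g(-25, -18)/(-2550) + 803 = -18*(3 - 25)/(-2550) + 803 = -18*(-22)*(-1/2550) + 803 = 396*(-1/2550) + 803 = -66/425 + 803 = 341209/425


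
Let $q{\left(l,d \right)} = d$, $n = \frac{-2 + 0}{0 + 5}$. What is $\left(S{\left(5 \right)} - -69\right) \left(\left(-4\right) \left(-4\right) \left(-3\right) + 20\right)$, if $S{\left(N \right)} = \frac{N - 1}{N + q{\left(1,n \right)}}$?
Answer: $- \frac{44996}{23} \approx -1956.3$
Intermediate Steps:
$n = - \frac{2}{5} \approx -0.4$
$S{\left(N \right)} = \frac{-1 + N}{- \frac{2}{5} + N}$ ($S{\left(N \right)} = \frac{N - 1}{N - \frac{2}{5}} = \frac{-1 + N}{- \frac{2}{5} + N}$)
$\left(S{\left(5 \right)} - -69\right) \left(\left(-4\right) \left(-4\right) \left(-3\right) + 20\right) = \left(\frac{5 \left(-1 + 5\right)}{-2 + 5 \cdot 5} - -69\right) \left(\left(-4\right) \left(-4\right) \left(-3\right) + 20\right) = \left(5 \frac{1}{-2 + 25} \cdot 4 + 69\right) \left(16 \left(-3\right) + 20\right) = \left(5 \cdot \frac{1}{23} \cdot 4 + 69\right) \left(-48 + 20\right) = \left(5 \cdot \frac{1}{23} \cdot 4 + 69\right) \left(-28\right) = \left(\frac{20}{23} + 69\right) \left(-28\right) = \frac{1607}{23} \left(-28\right) = - \frac{44996}{23}$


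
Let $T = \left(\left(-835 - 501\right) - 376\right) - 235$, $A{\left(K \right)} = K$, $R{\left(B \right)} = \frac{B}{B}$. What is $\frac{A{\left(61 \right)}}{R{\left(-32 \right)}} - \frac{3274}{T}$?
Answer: $\frac{122041}{1947} \approx 62.682$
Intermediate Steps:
$R{\left(B \right)} = 1$
$T = -1947$ ($T = \left(-1336 - 376\right) - 235 = -1712 - 235 = -1947$)
$\frac{A{\left(61 \right)}}{R{\left(-32 \right)}} - \frac{3274}{T} = \frac{61}{1} - \frac{3274}{-1947} = 61 \cdot 1 - - \frac{3274}{1947} = 61 + \frac{3274}{1947} = \frac{122041}{1947}$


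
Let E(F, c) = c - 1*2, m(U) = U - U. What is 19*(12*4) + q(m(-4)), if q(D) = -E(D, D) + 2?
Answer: 916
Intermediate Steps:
m(U) = 0
E(F, c) = -2 + c (E(F, c) = c - 2 = -2 + c)
q(D) = 4 - D (q(D) = -(-2 + D) + 2 = (2 - D) + 2 = 4 - D)
19*(12*4) + q(m(-4)) = 19*(12*4) + (4 - 1*0) = 19*48 + (4 + 0) = 912 + 4 = 916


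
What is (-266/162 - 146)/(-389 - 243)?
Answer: 11959/51192 ≈ 0.23361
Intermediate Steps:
(-266/162 - 146)/(-389 - 243) = (-266*1/162 - 146)/(-632) = (-133/81 - 146)*(-1/632) = -11959/81*(-1/632) = 11959/51192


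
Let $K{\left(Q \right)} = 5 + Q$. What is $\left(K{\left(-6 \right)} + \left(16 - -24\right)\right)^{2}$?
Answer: $1521$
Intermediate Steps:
$\left(K{\left(-6 \right)} + \left(16 - -24\right)\right)^{2} = \left(\left(5 - 6\right) + \left(16 - -24\right)\right)^{2} = \left(-1 + \left(16 + 24\right)\right)^{2} = \left(-1 + 40\right)^{2} = 39^{2} = 1521$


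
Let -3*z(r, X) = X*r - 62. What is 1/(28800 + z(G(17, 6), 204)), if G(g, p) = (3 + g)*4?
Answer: 3/70142 ≈ 4.2770e-5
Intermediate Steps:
G(g, p) = 12 + 4*g
z(r, X) = 62/3 - X*r/3 (z(r, X) = -(X*r - 62)/3 = -(-62 + X*r)/3 = 62/3 - X*r/3)
1/(28800 + z(G(17, 6), 204)) = 1/(28800 + (62/3 - ⅓*204*(12 + 4*17))) = 1/(28800 + (62/3 - ⅓*204*(12 + 68))) = 1/(28800 + (62/3 - ⅓*204*80)) = 1/(28800 + (62/3 - 5440)) = 1/(28800 - 16258/3) = 1/(70142/3) = 3/70142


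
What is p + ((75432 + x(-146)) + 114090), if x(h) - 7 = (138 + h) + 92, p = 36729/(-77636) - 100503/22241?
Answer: 327396579118591/1726702276 ≈ 1.8961e+5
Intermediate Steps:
p = -8619540597/1726702276 (p = 36729*(-1/77636) - 100503*1/22241 = -36729/77636 - 100503/22241 = -8619540597/1726702276 ≈ -4.9919)
x(h) = 237 + h (x(h) = 7 + ((138 + h) + 92) = 7 + (230 + h) = 237 + h)
p + ((75432 + x(-146)) + 114090) = -8619540597/1726702276 + ((75432 + (237 - 146)) + 114090) = -8619540597/1726702276 + ((75432 + 91) + 114090) = -8619540597/1726702276 + (75523 + 114090) = -8619540597/1726702276 + 189613 = 327396579118591/1726702276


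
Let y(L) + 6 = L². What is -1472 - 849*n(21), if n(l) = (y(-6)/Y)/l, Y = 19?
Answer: -204266/133 ≈ -1535.8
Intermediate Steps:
y(L) = -6 + L²
n(l) = 30/(19*l) (n(l) = ((-6 + (-6)²)/19)/l = ((-6 + 36)*(1/19))/l = (30*(1/19))/l = 30/(19*l))
-1472 - 849*n(21) = -1472 - 25470/(19*21) = -1472 - 849*10/133 = -1472 - 8490/133 = -204266/133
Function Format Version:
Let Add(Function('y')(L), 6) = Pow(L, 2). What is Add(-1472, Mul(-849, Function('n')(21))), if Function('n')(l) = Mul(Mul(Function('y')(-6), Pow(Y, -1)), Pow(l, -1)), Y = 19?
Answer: Rational(-204266, 133) ≈ -1535.8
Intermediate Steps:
Function('y')(L) = Add(-6, Pow(L, 2))
Function('n')(l) = Mul(Rational(30, 19), Pow(l, -1)) (Function('n')(l) = Mul(Mul(Add(-6, Pow(-6, 2)), Pow(19, -1)), Pow(l, -1)) = Mul(Mul(Add(-6, 36), Rational(1, 19)), Pow(l, -1)) = Mul(Mul(30, Rational(1, 19)), Pow(l, -1)) = Mul(Rational(30, 19), Pow(l, -1)))
Add(-1472, Mul(-849, Function('n')(21))) = Add(-1472, Mul(-849, Mul(Rational(30, 19), Pow(21, -1)))) = Add(-1472, Mul(-849, Mul(Rational(30, 19), Rational(1, 21)))) = Add(-1472, Mul(-849, Rational(10, 133))) = Add(-1472, Rational(-8490, 133)) = Rational(-204266, 133)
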